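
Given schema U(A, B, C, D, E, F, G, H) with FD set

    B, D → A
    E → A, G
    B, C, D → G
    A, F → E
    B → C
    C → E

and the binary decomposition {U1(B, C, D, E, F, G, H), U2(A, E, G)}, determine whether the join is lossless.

Yes

Common attributes: U1 ∩ U2 = {E, G}.
Closure of {E, G}: E → A, G applies, adding A. So (E, G)⁺ = {A, E, G}.
This closure contains every attribute of U2, so U1 ∩ U2 → U2. The join is lossless.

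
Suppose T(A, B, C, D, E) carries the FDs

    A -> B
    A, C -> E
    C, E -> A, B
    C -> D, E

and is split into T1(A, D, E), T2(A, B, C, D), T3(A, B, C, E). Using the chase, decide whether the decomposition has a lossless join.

Yes

Chase test. Columns are A, B, C, D, E; row i has aⱼ where attribute j ∈ Ti, else bᵢⱼ.
Initial tableau (one row per fragment):
  row 1: a1 b12 b13 a4 a5
  row 2: a1 a2 a3 a4 b25
  row 3: a1 a2 a3 b34 a5
Rows 1 and 2 agree on A; apply A→B and equate their B entries.
Rows 2 and 3 agree on A, C; apply A, C→E and equate their E entries.
Rows 2 and 3 agree on C; apply C→D, E and equate their D, E entries.
Row 2 is now all distinguished symbols — the join is lossless.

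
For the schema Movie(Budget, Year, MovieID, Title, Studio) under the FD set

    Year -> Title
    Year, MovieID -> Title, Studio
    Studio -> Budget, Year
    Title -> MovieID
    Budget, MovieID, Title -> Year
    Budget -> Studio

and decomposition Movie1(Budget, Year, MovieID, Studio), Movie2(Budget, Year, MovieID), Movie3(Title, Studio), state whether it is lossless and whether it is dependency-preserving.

lossless but not dependency-preserving

Lossless test (chase): Rows 1 and 2 agree on Year; apply Year→Title and equate their Title entries. Rows 1 and 2 agree on Year, MovieID; apply Year, MovieID→Title, Studio and equate their Title, Studio entries. Rows 1 and 3 agree on Studio; apply Studio→Budget, Year and equate their Budget, Year entries. Rows 1 and 3 agree on Year; apply Year→Title and equate their Title entries. Rows 1 and 3 agree on Title; apply Title→MovieID and equate their MovieID entries. Row 1 is now all distinguished symbols — the join is lossless.
Dependency preservation: the restricted closure of {Title} across the fragments never reaches {MovieID}, so Title → MovieID cannot be enforced without a join — not preserved.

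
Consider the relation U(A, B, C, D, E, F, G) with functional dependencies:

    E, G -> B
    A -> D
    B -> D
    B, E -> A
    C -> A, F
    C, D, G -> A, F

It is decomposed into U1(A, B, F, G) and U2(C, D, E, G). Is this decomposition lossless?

Common attributes: U1 ∩ U2 = {G}.
No dependency enlarges {G}, so (G)⁺ = {G}.
The closure contains neither all of U1 = {A, B, F, G} nor all of U2 = {C, D, E, G}, so the common attributes are not a superkey of either fragment. The join is lossy.

No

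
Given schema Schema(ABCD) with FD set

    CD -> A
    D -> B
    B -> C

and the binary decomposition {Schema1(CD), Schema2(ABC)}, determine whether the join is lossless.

Common attributes: Schema1 ∩ Schema2 = {C}.
No dependency enlarges {C}, so (C)⁺ = {C}.
The closure contains neither all of Schema1 = {CD} nor all of Schema2 = {ABC}, so the common attributes are not a superkey of either fragment. The join is lossy.

No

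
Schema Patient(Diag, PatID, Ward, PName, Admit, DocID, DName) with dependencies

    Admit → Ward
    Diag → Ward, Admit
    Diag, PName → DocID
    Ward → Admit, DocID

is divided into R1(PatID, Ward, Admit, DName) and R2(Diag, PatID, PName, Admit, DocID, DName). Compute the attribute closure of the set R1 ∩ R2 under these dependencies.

PatID, Ward, Admit, DocID, DName

R1 ∩ R2 = {PatID, Admit, DName}.
Admit → Ward applies, adding Ward
Ward → Admit, DocID applies, adding DocID
Closure: {PatID, Ward, Admit, DocID, DName}.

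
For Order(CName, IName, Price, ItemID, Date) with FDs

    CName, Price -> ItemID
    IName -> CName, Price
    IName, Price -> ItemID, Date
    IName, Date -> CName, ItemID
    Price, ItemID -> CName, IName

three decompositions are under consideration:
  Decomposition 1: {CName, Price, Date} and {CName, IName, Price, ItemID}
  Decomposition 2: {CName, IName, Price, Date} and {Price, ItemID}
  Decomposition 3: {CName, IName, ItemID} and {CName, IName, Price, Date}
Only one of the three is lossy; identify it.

Decomposition 1: common = {CName, Price}, closure = {CName, IName, Price, ItemID, Date} → lossless.
Decomposition 2: common = {Price}, closure = {Price} → lossy.
Decomposition 3: common = {CName, IName}, closure = {CName, IName, Price, ItemID, Date} → lossless.

Decomposition 2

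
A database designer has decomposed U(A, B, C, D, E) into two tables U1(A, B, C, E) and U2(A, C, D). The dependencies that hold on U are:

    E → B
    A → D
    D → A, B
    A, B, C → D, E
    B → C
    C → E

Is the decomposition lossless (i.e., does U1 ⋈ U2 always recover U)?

Common attributes: U1 ∩ U2 = {A, C}.
Closure of {A, C}: A → D applies, adding D; D → A, B applies, adding B; A, B, C → D, E applies, adding E. So (A, C)⁺ = {A, B, C, D, E}.
This closure contains every attribute of U1, so U1 ∩ U2 → U1. The join is lossless.

Yes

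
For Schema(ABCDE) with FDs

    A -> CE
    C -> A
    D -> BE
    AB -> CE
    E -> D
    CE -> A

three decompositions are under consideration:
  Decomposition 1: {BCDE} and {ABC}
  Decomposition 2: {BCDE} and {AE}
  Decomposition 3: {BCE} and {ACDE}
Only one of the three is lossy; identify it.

Decomposition 2

Decomposition 1: common = {BC}, closure = {ABCDE} → lossless.
Decomposition 2: common = {E}, closure = {BDE} → lossy.
Decomposition 3: common = {CE}, closure = {ABCDE} → lossless.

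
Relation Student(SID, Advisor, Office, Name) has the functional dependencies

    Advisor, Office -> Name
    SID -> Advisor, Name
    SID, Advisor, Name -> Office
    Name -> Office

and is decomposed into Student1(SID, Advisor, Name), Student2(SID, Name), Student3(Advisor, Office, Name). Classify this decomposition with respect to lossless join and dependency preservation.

Lossless test (chase): Rows 1 and 2 agree on SID; apply SID→Advisor, Name and equate their Advisor, Name entries. Rows 1 and 2 agree on SID, Advisor, Name; apply SID, Advisor, Name→Office and equate their Office entries. Rows 1 and 3 agree on Name; apply Name→Office and equate their Office entries. Row 1 is now all distinguished symbols — the join is lossless.
Dependency preservation: SID, Advisor, Name → Office is not contained in any single fragment, but the restricted closure of its left-hand side across the fragments still reaches the right-hand side; the remaining FDs each lie inside some fragment. All dependencies are preserved.

lossless and dependency-preserving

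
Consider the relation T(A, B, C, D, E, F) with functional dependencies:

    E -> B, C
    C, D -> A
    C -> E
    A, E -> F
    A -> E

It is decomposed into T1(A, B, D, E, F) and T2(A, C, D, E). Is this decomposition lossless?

Yes

Common attributes: T1 ∩ T2 = {A, D, E}.
Closure of {A, D, E}: E → B, C applies, adding B, C; A, E → F applies, adding F. So (A, D, E)⁺ = {A, B, C, D, E, F}.
This closure contains every attribute of T1, so T1 ∩ T2 → T1. The join is lossless.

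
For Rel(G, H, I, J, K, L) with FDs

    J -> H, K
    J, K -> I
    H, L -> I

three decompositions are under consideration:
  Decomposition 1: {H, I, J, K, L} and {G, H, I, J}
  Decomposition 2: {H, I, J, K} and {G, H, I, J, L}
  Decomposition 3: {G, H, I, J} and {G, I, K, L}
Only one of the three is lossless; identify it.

Decomposition 1: common = {H, I, J}, closure = {H, I, J, K} → lossy.
Decomposition 2: common = {H, I, J}, closure = {H, I, J, K} → lossless.
Decomposition 3: common = {G, I}, closure = {G, I} → lossy.

Decomposition 2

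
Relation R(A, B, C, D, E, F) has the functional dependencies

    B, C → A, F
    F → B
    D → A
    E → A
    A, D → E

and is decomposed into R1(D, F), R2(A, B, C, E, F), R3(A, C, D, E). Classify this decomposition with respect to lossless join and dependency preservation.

lossy but dependency-preserving

Lossless test (chase): Rows 1 and 2 agree on F; apply F→B and equate their B entries. Rows 1 and 3 agree on D; apply D→A and equate their A entries. Rows 1 and 3 agree on A, D; apply A, D→E and equate their E entries. No row becomes fully distinguished — the join is lossy.
Dependency preservation: every FD's attributes lie within a single fragment, so each can be enforced locally — preserved.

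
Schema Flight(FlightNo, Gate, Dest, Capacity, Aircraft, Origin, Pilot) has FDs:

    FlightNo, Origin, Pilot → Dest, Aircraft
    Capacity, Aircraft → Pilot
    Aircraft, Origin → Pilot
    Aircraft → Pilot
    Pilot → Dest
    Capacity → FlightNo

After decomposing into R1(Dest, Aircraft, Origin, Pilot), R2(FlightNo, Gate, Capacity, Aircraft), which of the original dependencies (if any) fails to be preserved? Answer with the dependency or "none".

FlightNo, Origin, Pilot → Dest, Aircraft

Check FlightNo, Origin, Pilot → Dest, Aircraft: no single fragment contains all of {FlightNo, Dest, Aircraft, Origin, Pilot}, and the restricted closure of {FlightNo, Origin, Pilot} across the fragments never reaches {Dest, Aircraft}.
Capacity, Aircraft → Pilot is preserved.
Aircraft, Origin → Pilot is preserved.
Aircraft → Pilot is preserved.
Pilot → Dest is preserved.
Capacity → FlightNo is preserved.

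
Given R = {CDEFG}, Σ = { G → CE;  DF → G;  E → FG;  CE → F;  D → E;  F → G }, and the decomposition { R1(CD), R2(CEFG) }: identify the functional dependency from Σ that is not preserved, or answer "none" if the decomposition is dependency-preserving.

D → E

Check D → E: no single fragment contains all of {DE}, and the restricted closure of {D} across the fragments never reaches {E}.
G → CE is preserved.
DF → G is preserved.
E → FG is preserved.
CE → F is preserved.
F → G is preserved.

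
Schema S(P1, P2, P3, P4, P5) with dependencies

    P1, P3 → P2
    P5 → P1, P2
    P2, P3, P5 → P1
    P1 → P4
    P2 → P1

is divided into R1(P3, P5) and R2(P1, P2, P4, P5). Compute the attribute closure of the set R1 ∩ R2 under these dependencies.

P1, P2, P4, P5

R1 ∩ R2 = {P5}.
P5 → P1, P2 applies, adding P1, P2
P1 → P4 applies, adding P4
Closure: {P1, P2, P4, P5}.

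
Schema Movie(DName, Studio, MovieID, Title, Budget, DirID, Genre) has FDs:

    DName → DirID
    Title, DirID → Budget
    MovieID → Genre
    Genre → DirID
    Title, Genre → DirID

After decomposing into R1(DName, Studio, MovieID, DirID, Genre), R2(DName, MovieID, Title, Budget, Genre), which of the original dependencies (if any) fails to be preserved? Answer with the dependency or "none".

Check Title, DirID → Budget: no single fragment contains all of {Title, Budget, DirID}, and the restricted closure of {Title, DirID} across the fragments never reaches {Budget}.
DName → DirID is preserved.
MovieID → Genre is preserved.
Genre → DirID is preserved.
Title, Genre → DirID is preserved.

Title, DirID → Budget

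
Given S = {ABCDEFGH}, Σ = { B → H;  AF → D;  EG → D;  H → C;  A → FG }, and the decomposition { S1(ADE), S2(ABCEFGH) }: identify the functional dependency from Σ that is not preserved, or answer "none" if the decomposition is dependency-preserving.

EG → D

Check EG → D: no single fragment contains all of {DEG}, and the restricted closure of {EG} across the fragments never reaches {D}.
B → H is preserved.
AF → D is preserved.
H → C is preserved.
A → FG is preserved.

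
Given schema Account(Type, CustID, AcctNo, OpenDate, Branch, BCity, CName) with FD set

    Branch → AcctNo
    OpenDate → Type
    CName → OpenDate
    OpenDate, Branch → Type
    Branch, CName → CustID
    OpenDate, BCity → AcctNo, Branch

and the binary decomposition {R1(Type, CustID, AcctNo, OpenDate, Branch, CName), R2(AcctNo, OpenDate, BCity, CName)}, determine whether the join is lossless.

Common attributes: R1 ∩ R2 = {AcctNo, OpenDate, CName}.
Closure of {AcctNo, OpenDate, CName}: OpenDate → Type applies, adding Type. So (AcctNo, OpenDate, CName)⁺ = {Type, AcctNo, OpenDate, CName}.
The closure contains neither all of R1 = {Type, CustID, AcctNo, OpenDate, Branch, CName} nor all of R2 = {AcctNo, OpenDate, BCity, CName}, so the common attributes are not a superkey of either fragment. The join is lossy.

No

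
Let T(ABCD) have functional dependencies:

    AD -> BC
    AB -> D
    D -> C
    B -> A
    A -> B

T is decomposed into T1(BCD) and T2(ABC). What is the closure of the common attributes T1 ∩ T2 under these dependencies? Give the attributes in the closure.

T1 ∩ T2 = {BC}.
B → A applies, adding A
AB → D applies, adding D
Closure: {ABCD}.

ABCD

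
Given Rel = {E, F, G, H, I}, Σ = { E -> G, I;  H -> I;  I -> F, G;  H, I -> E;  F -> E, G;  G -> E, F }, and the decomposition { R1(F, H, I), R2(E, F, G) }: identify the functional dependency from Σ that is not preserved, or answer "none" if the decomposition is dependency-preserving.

none

E → G, I: restricted closure across fragments reaches G, I.
H → I lies within R1.
I → F, G: restricted closure across fragments reaches F, G.
H, I → E: restricted closure across fragments reaches E.
F → E, G lies within R2.
G → E, F lies within R2.
Every dependency is enforceable on the fragments, so the decomposition is dependency-preserving.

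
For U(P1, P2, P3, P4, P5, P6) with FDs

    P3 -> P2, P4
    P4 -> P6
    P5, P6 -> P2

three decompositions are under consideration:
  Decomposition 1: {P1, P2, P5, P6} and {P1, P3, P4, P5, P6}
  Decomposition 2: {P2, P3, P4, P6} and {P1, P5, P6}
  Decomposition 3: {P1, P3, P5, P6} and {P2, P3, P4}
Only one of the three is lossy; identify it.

Decomposition 1: common = {P1, P5, P6}, closure = {P1, P2, P5, P6} → lossless.
Decomposition 2: common = {P6}, closure = {P6} → lossy.
Decomposition 3: common = {P3}, closure = {P2, P3, P4, P6} → lossless.

Decomposition 2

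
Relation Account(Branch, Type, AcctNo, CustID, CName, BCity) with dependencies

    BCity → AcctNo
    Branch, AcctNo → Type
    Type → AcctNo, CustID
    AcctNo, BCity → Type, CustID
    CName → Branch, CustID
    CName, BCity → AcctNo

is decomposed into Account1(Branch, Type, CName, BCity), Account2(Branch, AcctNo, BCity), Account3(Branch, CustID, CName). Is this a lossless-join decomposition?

Yes

Chase test. Columns are Branch, Type, AcctNo, CustID, CName, BCity; row i has aⱼ where attribute j ∈ Accounti, else bᵢⱼ.
Initial tableau (one row per fragment):
  row 1: a1 a2 b13 b14 a5 a6
  row 2: a1 b22 a3 b24 b25 a6
  row 3: a1 b32 b33 a4 a5 b36
Rows 1 and 2 agree on BCity; apply BCity→AcctNo and equate their AcctNo entries.
Rows 1 and 2 agree on Branch, AcctNo; apply Branch, AcctNo→Type and equate their Type entries.
Rows 1 and 2 agree on Type; apply Type→AcctNo, CustID and equate their AcctNo, CustID entries.
Rows 1 and 3 agree on CName; apply CName→Branch, CustID and equate their Branch, CustID entries.
Row 1 is now all distinguished symbols — the join is lossless.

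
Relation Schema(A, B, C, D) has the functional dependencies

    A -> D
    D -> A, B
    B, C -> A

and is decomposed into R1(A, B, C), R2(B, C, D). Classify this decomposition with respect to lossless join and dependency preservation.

Lossless test: (B, C)⁺ = {A, B, C, D}, which contains all of one fragment — lossless.
Dependency preservation: the restricted closure of {A} across the fragments never reaches {D}, so A → D cannot be enforced without a join — not preserved.

lossless but not dependency-preserving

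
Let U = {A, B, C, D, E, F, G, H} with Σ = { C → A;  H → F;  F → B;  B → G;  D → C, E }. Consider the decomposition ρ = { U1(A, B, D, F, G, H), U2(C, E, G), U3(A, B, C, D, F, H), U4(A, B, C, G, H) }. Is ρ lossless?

Chase test. Columns are A, B, C, D, E, F, G, H; row i has aⱼ where attribute j ∈ Ui, else bᵢⱼ.
Initial tableau (one row per fragment):
  row 1: a1 a2 b13 a4 b15 a6 a7 a8
  row 2: b21 b22 a3 b24 a5 b26 a7 b28
  row 3: a1 a2 a3 a4 b35 a6 b37 a8
  row 4: a1 a2 a3 b44 b45 b46 a7 a8
Rows 2 and 3 agree on C; apply C→A and equate their A entries.
Rows 1 and 4 agree on H; apply H→F and equate their F entries.
Rows 1 and 3 agree on B; apply B→G and equate their G entries.
Rows 1 and 3 agree on D; apply D→C, E and equate their C, E entries.
No row becomes fully distinguished — the join is lossy.

No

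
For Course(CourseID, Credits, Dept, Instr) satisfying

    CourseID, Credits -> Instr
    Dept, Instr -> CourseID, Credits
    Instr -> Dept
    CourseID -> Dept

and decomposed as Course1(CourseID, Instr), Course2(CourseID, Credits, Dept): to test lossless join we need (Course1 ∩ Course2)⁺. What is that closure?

CourseID, Dept

Course1 ∩ Course2 = {CourseID}.
CourseID → Dept applies, adding Dept
Closure: {CourseID, Dept}.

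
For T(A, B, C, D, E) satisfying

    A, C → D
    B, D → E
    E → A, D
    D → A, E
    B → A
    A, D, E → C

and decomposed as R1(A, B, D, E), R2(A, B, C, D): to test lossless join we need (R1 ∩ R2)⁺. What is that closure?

R1 ∩ R2 = {A, B, D}.
B, D → E applies, adding E
A, D, E → C applies, adding C
Closure: {A, B, C, D, E}.

A, B, C, D, E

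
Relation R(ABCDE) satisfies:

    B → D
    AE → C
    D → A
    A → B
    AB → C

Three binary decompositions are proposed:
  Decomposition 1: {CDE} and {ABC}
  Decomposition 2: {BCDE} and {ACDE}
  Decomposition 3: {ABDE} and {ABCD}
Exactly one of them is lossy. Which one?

Decomposition 1: common = {C}, closure = {C} → lossy.
Decomposition 2: common = {CDE}, closure = {ABCDE} → lossless.
Decomposition 3: common = {ABD}, closure = {ABCD} → lossless.

Decomposition 1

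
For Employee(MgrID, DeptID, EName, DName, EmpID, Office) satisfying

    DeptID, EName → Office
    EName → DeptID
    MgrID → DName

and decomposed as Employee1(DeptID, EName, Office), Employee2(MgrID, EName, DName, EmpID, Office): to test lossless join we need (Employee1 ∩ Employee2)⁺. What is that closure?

DeptID, EName, Office

Employee1 ∩ Employee2 = {EName, Office}.
EName → DeptID applies, adding DeptID
Closure: {DeptID, EName, Office}.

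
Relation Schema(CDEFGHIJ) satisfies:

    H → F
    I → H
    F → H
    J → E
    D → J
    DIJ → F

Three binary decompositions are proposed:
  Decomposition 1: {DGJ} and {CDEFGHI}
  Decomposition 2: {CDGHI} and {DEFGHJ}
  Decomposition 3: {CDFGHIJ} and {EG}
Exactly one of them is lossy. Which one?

Decomposition 3

Decomposition 1: common = {DG}, closure = {DEGJ} → lossless.
Decomposition 2: common = {DGH}, closure = {DEFGHJ} → lossless.
Decomposition 3: common = {G}, closure = {G} → lossy.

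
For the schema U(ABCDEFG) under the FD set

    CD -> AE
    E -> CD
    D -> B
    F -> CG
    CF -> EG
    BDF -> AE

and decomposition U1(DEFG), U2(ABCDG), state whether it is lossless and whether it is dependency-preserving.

Lossless test: (DG)⁺ = {BDG}, which is a superkey of neither fragment — lossy.
Dependency preservation: the restricted closure of {CD} across the fragments never reaches {AE}, so CD → AE cannot be enforced without a join — not preserved.

lossy and not dependency-preserving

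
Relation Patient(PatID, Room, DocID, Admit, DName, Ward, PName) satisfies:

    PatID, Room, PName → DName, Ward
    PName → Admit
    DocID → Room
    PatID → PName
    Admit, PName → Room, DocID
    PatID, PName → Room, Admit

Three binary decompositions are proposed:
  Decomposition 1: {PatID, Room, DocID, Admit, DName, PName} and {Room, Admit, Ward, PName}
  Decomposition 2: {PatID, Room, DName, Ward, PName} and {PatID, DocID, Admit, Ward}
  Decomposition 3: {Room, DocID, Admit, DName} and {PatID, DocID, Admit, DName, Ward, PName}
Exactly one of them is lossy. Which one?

Decomposition 1: common = {Room, Admit, PName}, closure = {Room, DocID, Admit, PName} → lossy.
Decomposition 2: common = {PatID, Ward}, closure = {PatID, Room, DocID, Admit, DName, Ward, PName} → lossless.
Decomposition 3: common = {DocID, Admit, DName}, closure = {Room, DocID, Admit, DName} → lossless.

Decomposition 1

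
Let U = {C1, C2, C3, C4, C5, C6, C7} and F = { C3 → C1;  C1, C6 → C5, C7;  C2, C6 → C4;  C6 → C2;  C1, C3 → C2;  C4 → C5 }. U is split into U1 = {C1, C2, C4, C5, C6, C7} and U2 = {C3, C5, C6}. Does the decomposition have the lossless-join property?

No

Common attributes: U1 ∩ U2 = {C5, C6}.
Closure of {C5, C6}: C6 → C2 applies, adding C2; C2, C6 → C4 applies, adding C4. So (C5, C6)⁺ = {C2, C4, C5, C6}.
The closure contains neither all of U1 = {C1, C2, C4, C5, C6, C7} nor all of U2 = {C3, C5, C6}, so the common attributes are not a superkey of either fragment. The join is lossy.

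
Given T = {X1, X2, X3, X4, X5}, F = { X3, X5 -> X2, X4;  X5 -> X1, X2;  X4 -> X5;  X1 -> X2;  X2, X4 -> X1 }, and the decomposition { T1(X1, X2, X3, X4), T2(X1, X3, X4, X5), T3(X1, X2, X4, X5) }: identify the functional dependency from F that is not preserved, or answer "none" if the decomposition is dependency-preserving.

X3, X5 → X2, X4: restricted closure across fragments reaches X2, X4.
X5 → X1, X2 lies within T3.
X4 → X5 lies within T2.
X1 → X2 lies within T1.
X2, X4 → X1 lies within T1.
Every dependency is enforceable on the fragments, so the decomposition is dependency-preserving.

none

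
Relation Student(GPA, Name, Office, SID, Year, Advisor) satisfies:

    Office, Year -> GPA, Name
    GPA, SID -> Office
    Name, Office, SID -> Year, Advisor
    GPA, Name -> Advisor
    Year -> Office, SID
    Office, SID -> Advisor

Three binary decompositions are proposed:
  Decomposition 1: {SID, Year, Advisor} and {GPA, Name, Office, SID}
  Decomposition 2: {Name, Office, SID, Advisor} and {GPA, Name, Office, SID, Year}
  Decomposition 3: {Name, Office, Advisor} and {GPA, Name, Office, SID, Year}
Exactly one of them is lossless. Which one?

Decomposition 2

Decomposition 1: common = {SID}, closure = {SID} → lossy.
Decomposition 2: common = {Name, Office, SID}, closure = {GPA, Name, Office, SID, Year, Advisor} → lossless.
Decomposition 3: common = {Name, Office}, closure = {Name, Office} → lossy.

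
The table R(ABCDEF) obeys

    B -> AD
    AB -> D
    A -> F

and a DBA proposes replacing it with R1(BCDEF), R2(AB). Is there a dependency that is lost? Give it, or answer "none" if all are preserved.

Check A → F: no single fragment contains all of {AF}, and the restricted closure of {A} across the fragments never reaches {F}.
B → AD is preserved.
AB → D is preserved.

A -> F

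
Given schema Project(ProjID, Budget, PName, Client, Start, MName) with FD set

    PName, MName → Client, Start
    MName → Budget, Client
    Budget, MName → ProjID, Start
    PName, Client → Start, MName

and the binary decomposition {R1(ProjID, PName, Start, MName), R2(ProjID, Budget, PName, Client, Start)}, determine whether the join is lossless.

Common attributes: R1 ∩ R2 = {ProjID, PName, Start}.
No dependency enlarges {ProjID, PName, Start}, so (ProjID, PName, Start)⁺ = {ProjID, PName, Start}.
The closure contains neither all of R1 = {ProjID, PName, Start, MName} nor all of R2 = {ProjID, Budget, PName, Client, Start}, so the common attributes are not a superkey of either fragment. The join is lossy.

No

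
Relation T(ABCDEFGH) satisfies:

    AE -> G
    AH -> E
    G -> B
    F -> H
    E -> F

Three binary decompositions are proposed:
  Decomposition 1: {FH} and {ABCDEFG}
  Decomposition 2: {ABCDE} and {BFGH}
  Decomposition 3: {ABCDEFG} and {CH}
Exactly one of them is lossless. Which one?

Decomposition 1: common = {F}, closure = {FH} → lossless.
Decomposition 2: common = {B}, closure = {B} → lossy.
Decomposition 3: common = {C}, closure = {C} → lossy.

Decomposition 1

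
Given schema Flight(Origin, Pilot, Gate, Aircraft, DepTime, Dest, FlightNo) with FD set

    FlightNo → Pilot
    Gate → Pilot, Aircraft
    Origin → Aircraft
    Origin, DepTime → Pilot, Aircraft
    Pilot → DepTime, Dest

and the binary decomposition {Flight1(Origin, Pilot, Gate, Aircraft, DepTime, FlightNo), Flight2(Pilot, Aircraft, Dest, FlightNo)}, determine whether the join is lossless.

Yes

Common attributes: Flight1 ∩ Flight2 = {Pilot, Aircraft, FlightNo}.
Closure of {Pilot, Aircraft, FlightNo}: Pilot → DepTime, Dest applies, adding DepTime, Dest. So (Pilot, Aircraft, FlightNo)⁺ = {Pilot, Aircraft, DepTime, Dest, FlightNo}.
This closure contains every attribute of Flight2, so Flight1 ∩ Flight2 → Flight2. The join is lossless.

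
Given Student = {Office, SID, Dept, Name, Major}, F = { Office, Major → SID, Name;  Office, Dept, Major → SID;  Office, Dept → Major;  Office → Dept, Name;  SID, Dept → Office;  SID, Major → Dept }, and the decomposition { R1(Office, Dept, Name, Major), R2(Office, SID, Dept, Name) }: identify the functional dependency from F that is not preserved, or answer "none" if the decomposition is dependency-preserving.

SID, Major → Dept

Check SID, Major → Dept: no single fragment contains all of {SID, Dept, Major}, and the restricted closure of {SID, Major} across the fragments never reaches {Dept}.
Office, Major → SID, Name is preserved.
Office, Dept, Major → SID is preserved.
Office, Dept → Major is preserved.
Office → Dept, Name is preserved.
SID, Dept → Office is preserved.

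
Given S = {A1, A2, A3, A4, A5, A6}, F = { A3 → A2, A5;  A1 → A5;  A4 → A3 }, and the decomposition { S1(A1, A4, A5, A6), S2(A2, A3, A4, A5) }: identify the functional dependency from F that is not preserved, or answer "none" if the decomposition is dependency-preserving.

A3 → A2, A5 lies within S2.
A1 → A5 lies within S1.
A4 → A3 lies within S2.
Every dependency is enforceable on the fragments, so the decomposition is dependency-preserving.

none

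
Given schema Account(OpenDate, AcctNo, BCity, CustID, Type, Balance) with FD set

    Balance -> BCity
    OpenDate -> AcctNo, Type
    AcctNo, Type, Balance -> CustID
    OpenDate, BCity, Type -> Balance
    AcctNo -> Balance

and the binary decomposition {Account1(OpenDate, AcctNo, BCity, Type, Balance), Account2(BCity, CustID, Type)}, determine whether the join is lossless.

Common attributes: Account1 ∩ Account2 = {BCity, Type}.
No dependency enlarges {BCity, Type}, so (BCity, Type)⁺ = {BCity, Type}.
The closure contains neither all of Account1 = {OpenDate, AcctNo, BCity, Type, Balance} nor all of Account2 = {BCity, CustID, Type}, so the common attributes are not a superkey of either fragment. The join is lossy.

No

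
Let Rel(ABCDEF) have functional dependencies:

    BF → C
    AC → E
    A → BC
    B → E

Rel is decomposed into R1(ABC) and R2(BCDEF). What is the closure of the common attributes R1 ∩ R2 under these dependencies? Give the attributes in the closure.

BCE

R1 ∩ R2 = {BC}.
B → E applies, adding E
Closure: {BCE}.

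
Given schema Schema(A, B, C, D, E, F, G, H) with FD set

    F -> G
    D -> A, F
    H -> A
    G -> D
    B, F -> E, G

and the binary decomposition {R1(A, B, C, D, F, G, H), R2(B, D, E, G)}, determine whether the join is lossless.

Yes

Common attributes: R1 ∩ R2 = {B, D, G}.
Closure of {B, D, G}: D → A, F applies, adding A, F; B, F → E, G applies, adding E. So (B, D, G)⁺ = {A, B, D, E, F, G}.
This closure contains every attribute of R2, so R1 ∩ R2 → R2. The join is lossless.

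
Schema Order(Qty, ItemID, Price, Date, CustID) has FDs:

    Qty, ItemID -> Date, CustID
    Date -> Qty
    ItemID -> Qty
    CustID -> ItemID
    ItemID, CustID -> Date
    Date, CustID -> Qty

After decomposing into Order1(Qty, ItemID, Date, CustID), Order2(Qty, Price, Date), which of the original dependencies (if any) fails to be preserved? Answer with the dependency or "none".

Qty, ItemID → Date, CustID lies within Order1.
Date → Qty lies within Order1.
ItemID → Qty lies within Order1.
CustID → ItemID lies within Order1.
ItemID, CustID → Date lies within Order1.
Date, CustID → Qty lies within Order1.
Every dependency is enforceable on the fragments, so the decomposition is dependency-preserving.

none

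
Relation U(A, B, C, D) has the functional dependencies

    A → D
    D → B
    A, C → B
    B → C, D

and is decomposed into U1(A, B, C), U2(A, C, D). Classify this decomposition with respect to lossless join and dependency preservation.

lossless but not dependency-preserving

Lossless test: (A, C)⁺ = {A, B, C, D}, which contains all of one fragment — lossless.
Dependency preservation: the restricted closure of {D} across the fragments never reaches {B}, so D → B cannot be enforced without a join — not preserved.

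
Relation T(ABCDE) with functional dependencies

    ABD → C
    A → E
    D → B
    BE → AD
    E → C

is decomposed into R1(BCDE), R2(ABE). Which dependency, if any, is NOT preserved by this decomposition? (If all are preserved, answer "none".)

ABD → C: restricted closure across fragments reaches C.
A → E lies within R2.
D → B lies within R1.
BE → AD: restricted closure across fragments reaches AD.
E → C lies within R1.
Every dependency is enforceable on the fragments, so the decomposition is dependency-preserving.

none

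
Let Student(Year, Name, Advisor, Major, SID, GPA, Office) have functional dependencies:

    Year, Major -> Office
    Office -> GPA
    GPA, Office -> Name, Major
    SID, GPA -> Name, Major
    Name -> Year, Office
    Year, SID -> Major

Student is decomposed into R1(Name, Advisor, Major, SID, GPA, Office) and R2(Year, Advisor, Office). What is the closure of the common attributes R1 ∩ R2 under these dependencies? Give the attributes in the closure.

Year, Name, Advisor, Major, GPA, Office

R1 ∩ R2 = {Advisor, Office}.
Office → GPA applies, adding GPA
GPA, Office → Name, Major applies, adding Name, Major
Name → Year, Office applies, adding Year
Closure: {Year, Name, Advisor, Major, GPA, Office}.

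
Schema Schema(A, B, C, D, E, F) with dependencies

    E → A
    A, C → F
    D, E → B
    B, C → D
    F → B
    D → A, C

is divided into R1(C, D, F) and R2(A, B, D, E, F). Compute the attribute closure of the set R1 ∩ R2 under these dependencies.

A, B, C, D, F

R1 ∩ R2 = {D, F}.
F → B applies, adding B
D → A, C applies, adding A, C
Closure: {A, B, C, D, F}.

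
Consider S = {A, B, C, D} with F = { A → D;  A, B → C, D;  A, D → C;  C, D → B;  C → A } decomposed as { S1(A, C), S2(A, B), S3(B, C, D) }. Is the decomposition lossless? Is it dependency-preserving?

Lossless test (chase): Rows 1 and 2 agree on A; apply A→D and equate their D entries. Rows 1 and 2 agree on A, D; apply A, D→C and equate their C entries. Rows 1 and 2 agree on C, D; apply C, D→B and equate their B entries. Rows 1 and 3 agree on C; apply C→A and equate their A entries. Rows 1 and 3 agree on A; apply A→D and equate their D entries. Row 1 is now all distinguished symbols — the join is lossless.
Dependency preservation: A → D; A, B → C, D; A, D → C are not contained in any single fragment, but the restricted closure of each left-hand side across the fragments still reaches the right-hand side; the remaining FDs each lie inside some fragment. All dependencies are preserved.

lossless and dependency-preserving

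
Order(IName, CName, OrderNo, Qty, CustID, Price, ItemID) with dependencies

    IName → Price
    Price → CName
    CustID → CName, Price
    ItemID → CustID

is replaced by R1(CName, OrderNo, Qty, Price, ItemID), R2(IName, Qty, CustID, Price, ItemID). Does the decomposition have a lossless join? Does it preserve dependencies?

lossy but dependency-preserving

Lossless test: (Qty, Price, ItemID)⁺ = {CName, Qty, CustID, Price, ItemID}, which is a superkey of neither fragment — lossy.
Dependency preservation: CustID → CName, Price is not contained in any single fragment, but the restricted closure of its left-hand side across the fragments still reaches the right-hand side; the remaining FDs each lie inside some fragment. All dependencies are preserved.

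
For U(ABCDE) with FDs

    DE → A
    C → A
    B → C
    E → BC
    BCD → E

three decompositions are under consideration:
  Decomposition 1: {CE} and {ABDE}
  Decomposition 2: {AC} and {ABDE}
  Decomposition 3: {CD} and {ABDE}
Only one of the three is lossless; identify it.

Decomposition 1: common = {E}, closure = {ABCE} → lossless.
Decomposition 2: common = {A}, closure = {A} → lossy.
Decomposition 3: common = {D}, closure = {D} → lossy.

Decomposition 1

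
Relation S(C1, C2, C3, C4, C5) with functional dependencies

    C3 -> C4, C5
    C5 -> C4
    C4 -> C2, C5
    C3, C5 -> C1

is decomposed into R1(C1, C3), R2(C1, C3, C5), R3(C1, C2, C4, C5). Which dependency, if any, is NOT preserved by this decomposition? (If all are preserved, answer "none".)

C3 → C4, C5: restricted closure across fragments reaches C4, C5.
C5 → C4 lies within R3.
C4 → C2, C5 lies within R3.
C3, C5 → C1 lies within R2.
Every dependency is enforceable on the fragments, so the decomposition is dependency-preserving.

none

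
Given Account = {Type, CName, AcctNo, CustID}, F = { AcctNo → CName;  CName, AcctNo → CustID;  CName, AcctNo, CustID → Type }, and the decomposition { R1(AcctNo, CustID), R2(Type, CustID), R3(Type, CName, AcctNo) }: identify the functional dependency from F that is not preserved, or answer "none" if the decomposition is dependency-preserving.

none

AcctNo → CName lies within R3.
CName, AcctNo → CustID: restricted closure across fragments reaches CustID.
CName, AcctNo, CustID → Type: restricted closure across fragments reaches Type.
Every dependency is enforceable on the fragments, so the decomposition is dependency-preserving.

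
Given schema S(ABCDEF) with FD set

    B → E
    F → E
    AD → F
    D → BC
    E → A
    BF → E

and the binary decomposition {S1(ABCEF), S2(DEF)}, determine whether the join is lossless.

No

Common attributes: S1 ∩ S2 = {EF}.
Closure of {EF}: E → A applies, adding A. So (EF)⁺ = {AEF}.
The closure contains neither all of S1 = {ABCEF} nor all of S2 = {DEF}, so the common attributes are not a superkey of either fragment. The join is lossy.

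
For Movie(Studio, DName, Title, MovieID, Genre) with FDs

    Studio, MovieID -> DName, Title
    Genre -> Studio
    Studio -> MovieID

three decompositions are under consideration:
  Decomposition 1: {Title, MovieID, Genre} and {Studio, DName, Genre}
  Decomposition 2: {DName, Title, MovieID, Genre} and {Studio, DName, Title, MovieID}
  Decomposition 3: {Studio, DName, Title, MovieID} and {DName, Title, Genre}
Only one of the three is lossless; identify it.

Decomposition 1: common = {Genre}, closure = {Studio, DName, Title, MovieID, Genre} → lossless.
Decomposition 2: common = {DName, Title, MovieID}, closure = {DName, Title, MovieID} → lossy.
Decomposition 3: common = {DName, Title}, closure = {DName, Title} → lossy.

Decomposition 1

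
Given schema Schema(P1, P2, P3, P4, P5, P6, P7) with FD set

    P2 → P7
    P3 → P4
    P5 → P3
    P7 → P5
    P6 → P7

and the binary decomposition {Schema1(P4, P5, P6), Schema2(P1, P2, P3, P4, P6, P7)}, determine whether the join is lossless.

Yes

Common attributes: Schema1 ∩ Schema2 = {P4, P6}.
Closure of {P4, P6}: P6 → P7 applies, adding P7; P7 → P5 applies, adding P5; P5 → P3 applies, adding P3. So (P4, P6)⁺ = {P3, P4, P5, P6, P7}.
This closure contains every attribute of Schema1, so Schema1 ∩ Schema2 → Schema1. The join is lossless.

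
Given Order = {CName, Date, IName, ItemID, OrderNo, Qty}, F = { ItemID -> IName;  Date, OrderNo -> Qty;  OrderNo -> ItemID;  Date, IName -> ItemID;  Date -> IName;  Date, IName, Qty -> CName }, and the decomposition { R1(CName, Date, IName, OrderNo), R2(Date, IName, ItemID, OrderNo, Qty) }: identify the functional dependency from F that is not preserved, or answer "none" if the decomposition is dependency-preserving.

Date, IName, Qty -> CName

Check Date, IName, Qty → CName: no single fragment contains all of {CName, Date, IName, Qty}, and the restricted closure of {Date, IName, Qty} across the fragments never reaches {CName}.
ItemID → IName is preserved.
Date, OrderNo → Qty is preserved.
OrderNo → ItemID is preserved.
Date, IName → ItemID is preserved.
Date → IName is preserved.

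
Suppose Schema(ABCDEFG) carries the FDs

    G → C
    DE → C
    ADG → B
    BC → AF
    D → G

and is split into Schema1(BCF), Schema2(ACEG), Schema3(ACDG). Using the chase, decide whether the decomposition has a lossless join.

No

Chase test. Columns are ABCDEFG; row i has aⱼ where attribute j ∈ Schemai, else bᵢⱼ.
Initial tableau (one row per fragment):
  row 1: b11 a2 a3 b14 b15 a6 b17
  row 2: a1 b22 a3 b24 a5 b26 a7
  row 3: a1 b32 a3 a4 b35 b36 a7
No row becomes fully distinguished — the join is lossy.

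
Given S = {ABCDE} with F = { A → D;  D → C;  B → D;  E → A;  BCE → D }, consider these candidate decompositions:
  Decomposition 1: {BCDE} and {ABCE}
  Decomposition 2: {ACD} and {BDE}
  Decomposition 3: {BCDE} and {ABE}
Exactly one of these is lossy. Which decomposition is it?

Decomposition 2

Decomposition 1: common = {BCE}, closure = {ABCDE} → lossless.
Decomposition 2: common = {D}, closure = {CD} → lossy.
Decomposition 3: common = {BE}, closure = {ABCDE} → lossless.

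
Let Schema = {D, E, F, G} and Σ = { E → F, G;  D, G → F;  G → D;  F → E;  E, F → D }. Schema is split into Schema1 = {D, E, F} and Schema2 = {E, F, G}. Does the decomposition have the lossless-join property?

Yes

Common attributes: Schema1 ∩ Schema2 = {E, F}.
Closure of {E, F}: E → F, G applies, adding G; G → D applies, adding D. So (E, F)⁺ = {D, E, F, G}.
This closure contains every attribute of Schema1, so Schema1 ∩ Schema2 → Schema1. The join is lossless.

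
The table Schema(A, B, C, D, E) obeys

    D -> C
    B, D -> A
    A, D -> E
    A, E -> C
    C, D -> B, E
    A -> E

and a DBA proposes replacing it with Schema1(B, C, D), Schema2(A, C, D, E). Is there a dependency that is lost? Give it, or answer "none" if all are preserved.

none

D → C lies within Schema1.
B, D → A: restricted closure across fragments reaches A.
A, D → E lies within Schema2.
A, E → C lies within Schema2.
C, D → B, E: restricted closure across fragments reaches B, E.
A → E lies within Schema2.
Every dependency is enforceable on the fragments, so the decomposition is dependency-preserving.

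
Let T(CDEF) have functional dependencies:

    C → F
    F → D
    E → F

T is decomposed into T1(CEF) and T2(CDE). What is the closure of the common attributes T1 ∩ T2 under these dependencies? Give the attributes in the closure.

CDEF

T1 ∩ T2 = {CE}.
C → F applies, adding F
F → D applies, adding D
Closure: {CDEF}.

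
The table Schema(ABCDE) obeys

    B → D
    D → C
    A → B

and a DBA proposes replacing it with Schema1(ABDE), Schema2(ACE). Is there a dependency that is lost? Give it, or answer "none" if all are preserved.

D → C

Check D → C: no single fragment contains all of {CD}, and the restricted closure of {D} across the fragments never reaches {C}.
B → D is preserved.
A → B is preserved.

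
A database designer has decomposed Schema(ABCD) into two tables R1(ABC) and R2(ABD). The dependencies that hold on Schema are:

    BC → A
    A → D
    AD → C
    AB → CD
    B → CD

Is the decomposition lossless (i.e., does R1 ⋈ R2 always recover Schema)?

Yes

Common attributes: R1 ∩ R2 = {AB}.
Closure of {AB}: A → D applies, adding D; AD → C applies, adding C. So (AB)⁺ = {ABCD}.
This closure contains every attribute of R1, so R1 ∩ R2 → R1. The join is lossless.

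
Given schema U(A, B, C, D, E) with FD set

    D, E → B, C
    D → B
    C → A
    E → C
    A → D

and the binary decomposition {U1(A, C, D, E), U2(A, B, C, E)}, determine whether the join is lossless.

Common attributes: U1 ∩ U2 = {A, C, E}.
Closure of {A, C, E}: A → D applies, adding D; D, E → B, C applies, adding B. So (A, C, E)⁺ = {A, B, C, D, E}.
This closure contains every attribute of U1, so U1 ∩ U2 → U1. The join is lossless.

Yes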